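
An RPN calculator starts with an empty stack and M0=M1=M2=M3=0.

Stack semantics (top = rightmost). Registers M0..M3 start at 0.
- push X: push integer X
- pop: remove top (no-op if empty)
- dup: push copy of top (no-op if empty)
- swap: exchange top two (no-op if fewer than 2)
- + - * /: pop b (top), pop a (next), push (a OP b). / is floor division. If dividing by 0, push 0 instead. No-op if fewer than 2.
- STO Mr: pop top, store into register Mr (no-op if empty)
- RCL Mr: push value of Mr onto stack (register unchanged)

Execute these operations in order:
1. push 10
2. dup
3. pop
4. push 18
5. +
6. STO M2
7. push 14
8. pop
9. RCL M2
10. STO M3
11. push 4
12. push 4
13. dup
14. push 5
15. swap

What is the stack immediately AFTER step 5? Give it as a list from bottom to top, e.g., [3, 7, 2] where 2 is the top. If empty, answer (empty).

After op 1 (push 10): stack=[10] mem=[0,0,0,0]
After op 2 (dup): stack=[10,10] mem=[0,0,0,0]
After op 3 (pop): stack=[10] mem=[0,0,0,0]
After op 4 (push 18): stack=[10,18] mem=[0,0,0,0]
After op 5 (+): stack=[28] mem=[0,0,0,0]

[28]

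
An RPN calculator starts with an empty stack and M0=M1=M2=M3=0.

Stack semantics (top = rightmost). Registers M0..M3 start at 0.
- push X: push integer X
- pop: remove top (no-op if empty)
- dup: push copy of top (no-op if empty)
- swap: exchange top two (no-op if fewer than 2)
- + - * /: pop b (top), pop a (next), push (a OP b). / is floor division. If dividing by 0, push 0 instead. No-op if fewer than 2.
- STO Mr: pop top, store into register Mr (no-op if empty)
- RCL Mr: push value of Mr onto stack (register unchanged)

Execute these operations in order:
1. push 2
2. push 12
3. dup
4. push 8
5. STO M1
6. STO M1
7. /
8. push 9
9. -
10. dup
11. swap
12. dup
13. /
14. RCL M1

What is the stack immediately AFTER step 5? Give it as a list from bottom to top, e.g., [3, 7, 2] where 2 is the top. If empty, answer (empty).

After op 1 (push 2): stack=[2] mem=[0,0,0,0]
After op 2 (push 12): stack=[2,12] mem=[0,0,0,0]
After op 3 (dup): stack=[2,12,12] mem=[0,0,0,0]
After op 4 (push 8): stack=[2,12,12,8] mem=[0,0,0,0]
After op 5 (STO M1): stack=[2,12,12] mem=[0,8,0,0]

[2, 12, 12]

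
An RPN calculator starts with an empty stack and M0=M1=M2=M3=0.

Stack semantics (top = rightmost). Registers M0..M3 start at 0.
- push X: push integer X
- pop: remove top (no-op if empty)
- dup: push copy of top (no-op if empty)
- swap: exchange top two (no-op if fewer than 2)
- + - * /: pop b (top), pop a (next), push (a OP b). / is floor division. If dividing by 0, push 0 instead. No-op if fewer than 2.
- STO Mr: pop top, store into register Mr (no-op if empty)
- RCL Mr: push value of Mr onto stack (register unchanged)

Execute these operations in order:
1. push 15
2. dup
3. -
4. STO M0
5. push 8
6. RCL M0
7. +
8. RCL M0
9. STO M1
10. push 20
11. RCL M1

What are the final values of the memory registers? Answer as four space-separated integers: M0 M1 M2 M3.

After op 1 (push 15): stack=[15] mem=[0,0,0,0]
After op 2 (dup): stack=[15,15] mem=[0,0,0,0]
After op 3 (-): stack=[0] mem=[0,0,0,0]
After op 4 (STO M0): stack=[empty] mem=[0,0,0,0]
After op 5 (push 8): stack=[8] mem=[0,0,0,0]
After op 6 (RCL M0): stack=[8,0] mem=[0,0,0,0]
After op 7 (+): stack=[8] mem=[0,0,0,0]
After op 8 (RCL M0): stack=[8,0] mem=[0,0,0,0]
After op 9 (STO M1): stack=[8] mem=[0,0,0,0]
After op 10 (push 20): stack=[8,20] mem=[0,0,0,0]
After op 11 (RCL M1): stack=[8,20,0] mem=[0,0,0,0]

Answer: 0 0 0 0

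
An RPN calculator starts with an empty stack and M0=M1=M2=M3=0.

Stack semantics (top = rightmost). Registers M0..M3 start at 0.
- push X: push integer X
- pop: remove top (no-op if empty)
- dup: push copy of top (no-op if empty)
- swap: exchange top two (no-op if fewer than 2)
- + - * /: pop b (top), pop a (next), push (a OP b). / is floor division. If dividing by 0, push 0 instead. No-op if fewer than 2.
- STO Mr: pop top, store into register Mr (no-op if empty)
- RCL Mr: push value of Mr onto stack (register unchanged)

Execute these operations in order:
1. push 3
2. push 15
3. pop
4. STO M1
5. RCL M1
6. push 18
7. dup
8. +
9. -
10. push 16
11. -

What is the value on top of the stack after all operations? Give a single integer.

After op 1 (push 3): stack=[3] mem=[0,0,0,0]
After op 2 (push 15): stack=[3,15] mem=[0,0,0,0]
After op 3 (pop): stack=[3] mem=[0,0,0,0]
After op 4 (STO M1): stack=[empty] mem=[0,3,0,0]
After op 5 (RCL M1): stack=[3] mem=[0,3,0,0]
After op 6 (push 18): stack=[3,18] mem=[0,3,0,0]
After op 7 (dup): stack=[3,18,18] mem=[0,3,0,0]
After op 8 (+): stack=[3,36] mem=[0,3,0,0]
After op 9 (-): stack=[-33] mem=[0,3,0,0]
After op 10 (push 16): stack=[-33,16] mem=[0,3,0,0]
After op 11 (-): stack=[-49] mem=[0,3,0,0]

Answer: -49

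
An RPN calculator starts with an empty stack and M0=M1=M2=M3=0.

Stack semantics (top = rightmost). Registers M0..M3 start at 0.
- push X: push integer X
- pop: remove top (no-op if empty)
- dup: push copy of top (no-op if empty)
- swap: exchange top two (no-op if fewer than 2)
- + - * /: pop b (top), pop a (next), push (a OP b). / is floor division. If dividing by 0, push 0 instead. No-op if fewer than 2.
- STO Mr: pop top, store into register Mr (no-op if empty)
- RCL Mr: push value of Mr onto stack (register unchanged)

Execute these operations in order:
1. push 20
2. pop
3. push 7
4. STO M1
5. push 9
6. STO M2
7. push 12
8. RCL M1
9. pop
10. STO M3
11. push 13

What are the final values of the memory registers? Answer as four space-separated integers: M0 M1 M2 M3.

After op 1 (push 20): stack=[20] mem=[0,0,0,0]
After op 2 (pop): stack=[empty] mem=[0,0,0,0]
After op 3 (push 7): stack=[7] mem=[0,0,0,0]
After op 4 (STO M1): stack=[empty] mem=[0,7,0,0]
After op 5 (push 9): stack=[9] mem=[0,7,0,0]
After op 6 (STO M2): stack=[empty] mem=[0,7,9,0]
After op 7 (push 12): stack=[12] mem=[0,7,9,0]
After op 8 (RCL M1): stack=[12,7] mem=[0,7,9,0]
After op 9 (pop): stack=[12] mem=[0,7,9,0]
After op 10 (STO M3): stack=[empty] mem=[0,7,9,12]
After op 11 (push 13): stack=[13] mem=[0,7,9,12]

Answer: 0 7 9 12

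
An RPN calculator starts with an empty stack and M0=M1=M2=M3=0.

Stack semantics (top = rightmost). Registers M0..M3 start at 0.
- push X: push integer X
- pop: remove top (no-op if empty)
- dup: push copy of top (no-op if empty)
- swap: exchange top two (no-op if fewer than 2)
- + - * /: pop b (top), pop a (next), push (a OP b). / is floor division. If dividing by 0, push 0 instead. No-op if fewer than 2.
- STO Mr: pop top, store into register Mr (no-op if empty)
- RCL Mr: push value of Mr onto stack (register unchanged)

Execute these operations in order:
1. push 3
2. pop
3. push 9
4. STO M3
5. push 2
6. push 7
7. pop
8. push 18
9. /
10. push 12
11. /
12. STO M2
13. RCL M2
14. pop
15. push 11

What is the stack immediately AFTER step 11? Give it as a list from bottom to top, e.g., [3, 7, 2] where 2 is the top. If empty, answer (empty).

After op 1 (push 3): stack=[3] mem=[0,0,0,0]
After op 2 (pop): stack=[empty] mem=[0,0,0,0]
After op 3 (push 9): stack=[9] mem=[0,0,0,0]
After op 4 (STO M3): stack=[empty] mem=[0,0,0,9]
After op 5 (push 2): stack=[2] mem=[0,0,0,9]
After op 6 (push 7): stack=[2,7] mem=[0,0,0,9]
After op 7 (pop): stack=[2] mem=[0,0,0,9]
After op 8 (push 18): stack=[2,18] mem=[0,0,0,9]
After op 9 (/): stack=[0] mem=[0,0,0,9]
After op 10 (push 12): stack=[0,12] mem=[0,0,0,9]
After op 11 (/): stack=[0] mem=[0,0,0,9]

[0]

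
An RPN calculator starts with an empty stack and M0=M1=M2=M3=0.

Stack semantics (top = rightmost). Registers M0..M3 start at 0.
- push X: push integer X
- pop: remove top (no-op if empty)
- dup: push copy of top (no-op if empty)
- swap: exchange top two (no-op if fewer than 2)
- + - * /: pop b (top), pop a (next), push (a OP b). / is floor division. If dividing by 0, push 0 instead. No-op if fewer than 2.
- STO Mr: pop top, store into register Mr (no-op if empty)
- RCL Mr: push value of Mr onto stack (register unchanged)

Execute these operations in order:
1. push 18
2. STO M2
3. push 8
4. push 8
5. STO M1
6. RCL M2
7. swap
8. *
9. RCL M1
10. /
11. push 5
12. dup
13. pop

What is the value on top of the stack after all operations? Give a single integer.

After op 1 (push 18): stack=[18] mem=[0,0,0,0]
After op 2 (STO M2): stack=[empty] mem=[0,0,18,0]
After op 3 (push 8): stack=[8] mem=[0,0,18,0]
After op 4 (push 8): stack=[8,8] mem=[0,0,18,0]
After op 5 (STO M1): stack=[8] mem=[0,8,18,0]
After op 6 (RCL M2): stack=[8,18] mem=[0,8,18,0]
After op 7 (swap): stack=[18,8] mem=[0,8,18,0]
After op 8 (*): stack=[144] mem=[0,8,18,0]
After op 9 (RCL M1): stack=[144,8] mem=[0,8,18,0]
After op 10 (/): stack=[18] mem=[0,8,18,0]
After op 11 (push 5): stack=[18,5] mem=[0,8,18,0]
After op 12 (dup): stack=[18,5,5] mem=[0,8,18,0]
After op 13 (pop): stack=[18,5] mem=[0,8,18,0]

Answer: 5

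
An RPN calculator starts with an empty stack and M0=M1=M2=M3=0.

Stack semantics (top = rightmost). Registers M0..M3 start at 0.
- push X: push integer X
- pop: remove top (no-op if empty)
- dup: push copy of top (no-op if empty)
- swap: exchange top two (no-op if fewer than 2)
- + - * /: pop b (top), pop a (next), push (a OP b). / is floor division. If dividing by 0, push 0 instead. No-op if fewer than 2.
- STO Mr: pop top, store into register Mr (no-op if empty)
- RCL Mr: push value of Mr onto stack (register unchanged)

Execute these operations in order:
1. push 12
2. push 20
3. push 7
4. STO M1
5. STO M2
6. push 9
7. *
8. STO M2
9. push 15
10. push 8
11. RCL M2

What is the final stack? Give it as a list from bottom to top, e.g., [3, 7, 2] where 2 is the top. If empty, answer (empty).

After op 1 (push 12): stack=[12] mem=[0,0,0,0]
After op 2 (push 20): stack=[12,20] mem=[0,0,0,0]
After op 3 (push 7): stack=[12,20,7] mem=[0,0,0,0]
After op 4 (STO M1): stack=[12,20] mem=[0,7,0,0]
After op 5 (STO M2): stack=[12] mem=[0,7,20,0]
After op 6 (push 9): stack=[12,9] mem=[0,7,20,0]
After op 7 (*): stack=[108] mem=[0,7,20,0]
After op 8 (STO M2): stack=[empty] mem=[0,7,108,0]
After op 9 (push 15): stack=[15] mem=[0,7,108,0]
After op 10 (push 8): stack=[15,8] mem=[0,7,108,0]
After op 11 (RCL M2): stack=[15,8,108] mem=[0,7,108,0]

Answer: [15, 8, 108]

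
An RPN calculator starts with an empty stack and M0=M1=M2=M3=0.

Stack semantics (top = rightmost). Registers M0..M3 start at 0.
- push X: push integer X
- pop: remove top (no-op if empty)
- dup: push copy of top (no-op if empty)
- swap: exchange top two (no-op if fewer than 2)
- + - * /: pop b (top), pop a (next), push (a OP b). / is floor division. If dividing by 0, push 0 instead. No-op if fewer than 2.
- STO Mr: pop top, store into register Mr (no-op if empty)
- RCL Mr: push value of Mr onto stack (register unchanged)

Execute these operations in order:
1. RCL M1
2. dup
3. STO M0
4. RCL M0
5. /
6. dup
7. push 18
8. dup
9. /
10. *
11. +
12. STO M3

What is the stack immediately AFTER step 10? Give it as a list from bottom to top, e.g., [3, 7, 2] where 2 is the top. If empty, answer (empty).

After op 1 (RCL M1): stack=[0] mem=[0,0,0,0]
After op 2 (dup): stack=[0,0] mem=[0,0,0,0]
After op 3 (STO M0): stack=[0] mem=[0,0,0,0]
After op 4 (RCL M0): stack=[0,0] mem=[0,0,0,0]
After op 5 (/): stack=[0] mem=[0,0,0,0]
After op 6 (dup): stack=[0,0] mem=[0,0,0,0]
After op 7 (push 18): stack=[0,0,18] mem=[0,0,0,0]
After op 8 (dup): stack=[0,0,18,18] mem=[0,0,0,0]
After op 9 (/): stack=[0,0,1] mem=[0,0,0,0]
After op 10 (*): stack=[0,0] mem=[0,0,0,0]

[0, 0]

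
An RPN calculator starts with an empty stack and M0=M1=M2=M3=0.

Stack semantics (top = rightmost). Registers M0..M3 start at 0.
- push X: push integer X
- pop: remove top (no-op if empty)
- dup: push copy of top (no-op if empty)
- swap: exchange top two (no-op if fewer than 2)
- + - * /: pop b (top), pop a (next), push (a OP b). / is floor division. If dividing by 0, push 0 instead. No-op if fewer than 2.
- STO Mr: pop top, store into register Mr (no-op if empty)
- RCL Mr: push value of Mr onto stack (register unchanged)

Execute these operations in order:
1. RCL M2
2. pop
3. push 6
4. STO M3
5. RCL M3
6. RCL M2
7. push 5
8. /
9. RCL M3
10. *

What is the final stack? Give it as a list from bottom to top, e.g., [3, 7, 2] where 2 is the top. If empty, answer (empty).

After op 1 (RCL M2): stack=[0] mem=[0,0,0,0]
After op 2 (pop): stack=[empty] mem=[0,0,0,0]
After op 3 (push 6): stack=[6] mem=[0,0,0,0]
After op 4 (STO M3): stack=[empty] mem=[0,0,0,6]
After op 5 (RCL M3): stack=[6] mem=[0,0,0,6]
After op 6 (RCL M2): stack=[6,0] mem=[0,0,0,6]
After op 7 (push 5): stack=[6,0,5] mem=[0,0,0,6]
After op 8 (/): stack=[6,0] mem=[0,0,0,6]
After op 9 (RCL M3): stack=[6,0,6] mem=[0,0,0,6]
After op 10 (*): stack=[6,0] mem=[0,0,0,6]

Answer: [6, 0]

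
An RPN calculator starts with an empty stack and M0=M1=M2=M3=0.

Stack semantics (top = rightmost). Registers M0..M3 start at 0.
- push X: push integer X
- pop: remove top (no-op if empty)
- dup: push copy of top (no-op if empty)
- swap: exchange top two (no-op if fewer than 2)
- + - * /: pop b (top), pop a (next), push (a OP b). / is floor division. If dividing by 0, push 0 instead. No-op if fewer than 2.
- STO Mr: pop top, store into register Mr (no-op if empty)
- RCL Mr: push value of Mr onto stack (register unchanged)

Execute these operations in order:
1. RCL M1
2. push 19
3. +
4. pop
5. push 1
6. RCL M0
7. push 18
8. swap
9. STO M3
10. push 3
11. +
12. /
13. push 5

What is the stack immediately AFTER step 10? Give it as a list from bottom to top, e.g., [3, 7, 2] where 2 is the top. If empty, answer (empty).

After op 1 (RCL M1): stack=[0] mem=[0,0,0,0]
After op 2 (push 19): stack=[0,19] mem=[0,0,0,0]
After op 3 (+): stack=[19] mem=[0,0,0,0]
After op 4 (pop): stack=[empty] mem=[0,0,0,0]
After op 5 (push 1): stack=[1] mem=[0,0,0,0]
After op 6 (RCL M0): stack=[1,0] mem=[0,0,0,0]
After op 7 (push 18): stack=[1,0,18] mem=[0,0,0,0]
After op 8 (swap): stack=[1,18,0] mem=[0,0,0,0]
After op 9 (STO M3): stack=[1,18] mem=[0,0,0,0]
After op 10 (push 3): stack=[1,18,3] mem=[0,0,0,0]

[1, 18, 3]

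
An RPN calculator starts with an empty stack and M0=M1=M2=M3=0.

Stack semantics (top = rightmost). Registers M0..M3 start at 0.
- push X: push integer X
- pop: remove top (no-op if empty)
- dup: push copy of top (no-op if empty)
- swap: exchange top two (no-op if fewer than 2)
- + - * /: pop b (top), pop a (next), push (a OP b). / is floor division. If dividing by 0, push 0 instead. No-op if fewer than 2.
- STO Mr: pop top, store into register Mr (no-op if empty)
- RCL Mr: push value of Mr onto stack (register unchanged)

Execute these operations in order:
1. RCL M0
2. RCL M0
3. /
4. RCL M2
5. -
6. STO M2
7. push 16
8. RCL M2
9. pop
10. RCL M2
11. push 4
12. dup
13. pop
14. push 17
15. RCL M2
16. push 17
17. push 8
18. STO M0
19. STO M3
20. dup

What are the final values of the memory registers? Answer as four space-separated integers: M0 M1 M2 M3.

After op 1 (RCL M0): stack=[0] mem=[0,0,0,0]
After op 2 (RCL M0): stack=[0,0] mem=[0,0,0,0]
After op 3 (/): stack=[0] mem=[0,0,0,0]
After op 4 (RCL M2): stack=[0,0] mem=[0,0,0,0]
After op 5 (-): stack=[0] mem=[0,0,0,0]
After op 6 (STO M2): stack=[empty] mem=[0,0,0,0]
After op 7 (push 16): stack=[16] mem=[0,0,0,0]
After op 8 (RCL M2): stack=[16,0] mem=[0,0,0,0]
After op 9 (pop): stack=[16] mem=[0,0,0,0]
After op 10 (RCL M2): stack=[16,0] mem=[0,0,0,0]
After op 11 (push 4): stack=[16,0,4] mem=[0,0,0,0]
After op 12 (dup): stack=[16,0,4,4] mem=[0,0,0,0]
After op 13 (pop): stack=[16,0,4] mem=[0,0,0,0]
After op 14 (push 17): stack=[16,0,4,17] mem=[0,0,0,0]
After op 15 (RCL M2): stack=[16,0,4,17,0] mem=[0,0,0,0]
After op 16 (push 17): stack=[16,0,4,17,0,17] mem=[0,0,0,0]
After op 17 (push 8): stack=[16,0,4,17,0,17,8] mem=[0,0,0,0]
After op 18 (STO M0): stack=[16,0,4,17,0,17] mem=[8,0,0,0]
After op 19 (STO M3): stack=[16,0,4,17,0] mem=[8,0,0,17]
After op 20 (dup): stack=[16,0,4,17,0,0] mem=[8,0,0,17]

Answer: 8 0 0 17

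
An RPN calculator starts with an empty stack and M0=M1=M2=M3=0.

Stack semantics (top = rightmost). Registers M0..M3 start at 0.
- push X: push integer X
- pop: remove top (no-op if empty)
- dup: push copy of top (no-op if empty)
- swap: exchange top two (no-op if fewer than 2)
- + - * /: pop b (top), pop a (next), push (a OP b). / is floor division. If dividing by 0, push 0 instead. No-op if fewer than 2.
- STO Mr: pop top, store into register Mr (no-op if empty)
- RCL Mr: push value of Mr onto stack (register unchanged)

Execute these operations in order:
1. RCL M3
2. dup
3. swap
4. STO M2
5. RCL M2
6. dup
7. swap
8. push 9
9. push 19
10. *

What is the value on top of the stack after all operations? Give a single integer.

After op 1 (RCL M3): stack=[0] mem=[0,0,0,0]
After op 2 (dup): stack=[0,0] mem=[0,0,0,0]
After op 3 (swap): stack=[0,0] mem=[0,0,0,0]
After op 4 (STO M2): stack=[0] mem=[0,0,0,0]
After op 5 (RCL M2): stack=[0,0] mem=[0,0,0,0]
After op 6 (dup): stack=[0,0,0] mem=[0,0,0,0]
After op 7 (swap): stack=[0,0,0] mem=[0,0,0,0]
After op 8 (push 9): stack=[0,0,0,9] mem=[0,0,0,0]
After op 9 (push 19): stack=[0,0,0,9,19] mem=[0,0,0,0]
After op 10 (*): stack=[0,0,0,171] mem=[0,0,0,0]

Answer: 171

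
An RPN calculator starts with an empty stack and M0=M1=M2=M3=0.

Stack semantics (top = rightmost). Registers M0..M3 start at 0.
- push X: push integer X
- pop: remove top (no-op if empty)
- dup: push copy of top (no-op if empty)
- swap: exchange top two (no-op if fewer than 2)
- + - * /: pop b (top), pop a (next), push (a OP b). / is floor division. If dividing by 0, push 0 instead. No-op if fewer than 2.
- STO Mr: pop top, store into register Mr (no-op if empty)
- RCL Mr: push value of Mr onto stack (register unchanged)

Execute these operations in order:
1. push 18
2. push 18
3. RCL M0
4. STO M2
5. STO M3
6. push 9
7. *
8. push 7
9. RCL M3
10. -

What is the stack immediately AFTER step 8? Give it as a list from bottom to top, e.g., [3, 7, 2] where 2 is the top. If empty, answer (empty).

After op 1 (push 18): stack=[18] mem=[0,0,0,0]
After op 2 (push 18): stack=[18,18] mem=[0,0,0,0]
After op 3 (RCL M0): stack=[18,18,0] mem=[0,0,0,0]
After op 4 (STO M2): stack=[18,18] mem=[0,0,0,0]
After op 5 (STO M3): stack=[18] mem=[0,0,0,18]
After op 6 (push 9): stack=[18,9] mem=[0,0,0,18]
After op 7 (*): stack=[162] mem=[0,0,0,18]
After op 8 (push 7): stack=[162,7] mem=[0,0,0,18]

[162, 7]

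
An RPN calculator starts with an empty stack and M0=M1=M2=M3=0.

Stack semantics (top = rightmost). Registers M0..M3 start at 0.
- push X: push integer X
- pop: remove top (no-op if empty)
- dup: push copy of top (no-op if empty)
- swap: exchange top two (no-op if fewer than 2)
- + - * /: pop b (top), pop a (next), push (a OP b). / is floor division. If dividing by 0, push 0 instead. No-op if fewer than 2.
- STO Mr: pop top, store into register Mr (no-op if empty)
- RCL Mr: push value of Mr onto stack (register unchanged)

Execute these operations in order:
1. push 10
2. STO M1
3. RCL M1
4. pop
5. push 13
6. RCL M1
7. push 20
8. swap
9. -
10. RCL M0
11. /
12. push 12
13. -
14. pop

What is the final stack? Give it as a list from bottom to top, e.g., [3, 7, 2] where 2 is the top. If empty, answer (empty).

Answer: [13]

Derivation:
After op 1 (push 10): stack=[10] mem=[0,0,0,0]
After op 2 (STO M1): stack=[empty] mem=[0,10,0,0]
After op 3 (RCL M1): stack=[10] mem=[0,10,0,0]
After op 4 (pop): stack=[empty] mem=[0,10,0,0]
After op 5 (push 13): stack=[13] mem=[0,10,0,0]
After op 6 (RCL M1): stack=[13,10] mem=[0,10,0,0]
After op 7 (push 20): stack=[13,10,20] mem=[0,10,0,0]
After op 8 (swap): stack=[13,20,10] mem=[0,10,0,0]
After op 9 (-): stack=[13,10] mem=[0,10,0,0]
After op 10 (RCL M0): stack=[13,10,0] mem=[0,10,0,0]
After op 11 (/): stack=[13,0] mem=[0,10,0,0]
After op 12 (push 12): stack=[13,0,12] mem=[0,10,0,0]
After op 13 (-): stack=[13,-12] mem=[0,10,0,0]
After op 14 (pop): stack=[13] mem=[0,10,0,0]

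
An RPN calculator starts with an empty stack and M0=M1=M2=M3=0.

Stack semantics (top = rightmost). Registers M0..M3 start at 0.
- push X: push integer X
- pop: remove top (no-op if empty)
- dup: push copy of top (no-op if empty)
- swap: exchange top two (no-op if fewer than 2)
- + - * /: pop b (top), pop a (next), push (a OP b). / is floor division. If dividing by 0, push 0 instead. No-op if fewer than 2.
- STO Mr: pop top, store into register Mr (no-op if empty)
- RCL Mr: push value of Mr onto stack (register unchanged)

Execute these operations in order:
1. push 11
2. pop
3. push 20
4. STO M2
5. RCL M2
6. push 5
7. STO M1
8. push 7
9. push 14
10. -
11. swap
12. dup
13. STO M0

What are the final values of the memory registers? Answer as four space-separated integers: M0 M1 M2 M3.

Answer: 20 5 20 0

Derivation:
After op 1 (push 11): stack=[11] mem=[0,0,0,0]
After op 2 (pop): stack=[empty] mem=[0,0,0,0]
After op 3 (push 20): stack=[20] mem=[0,0,0,0]
After op 4 (STO M2): stack=[empty] mem=[0,0,20,0]
After op 5 (RCL M2): stack=[20] mem=[0,0,20,0]
After op 6 (push 5): stack=[20,5] mem=[0,0,20,0]
After op 7 (STO M1): stack=[20] mem=[0,5,20,0]
After op 8 (push 7): stack=[20,7] mem=[0,5,20,0]
After op 9 (push 14): stack=[20,7,14] mem=[0,5,20,0]
After op 10 (-): stack=[20,-7] mem=[0,5,20,0]
After op 11 (swap): stack=[-7,20] mem=[0,5,20,0]
After op 12 (dup): stack=[-7,20,20] mem=[0,5,20,0]
After op 13 (STO M0): stack=[-7,20] mem=[20,5,20,0]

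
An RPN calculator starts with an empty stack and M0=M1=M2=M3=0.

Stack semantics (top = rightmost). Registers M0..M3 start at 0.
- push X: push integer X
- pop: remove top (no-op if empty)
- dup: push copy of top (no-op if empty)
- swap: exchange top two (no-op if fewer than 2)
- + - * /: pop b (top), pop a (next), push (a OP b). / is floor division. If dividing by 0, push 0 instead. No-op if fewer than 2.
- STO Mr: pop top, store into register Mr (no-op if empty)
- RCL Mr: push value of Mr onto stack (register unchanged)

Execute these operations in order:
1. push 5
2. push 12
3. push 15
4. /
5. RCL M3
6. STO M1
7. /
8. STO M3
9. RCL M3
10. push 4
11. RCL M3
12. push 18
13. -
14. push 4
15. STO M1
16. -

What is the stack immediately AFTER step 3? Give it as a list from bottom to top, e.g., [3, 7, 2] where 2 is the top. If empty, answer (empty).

After op 1 (push 5): stack=[5] mem=[0,0,0,0]
After op 2 (push 12): stack=[5,12] mem=[0,0,0,0]
After op 3 (push 15): stack=[5,12,15] mem=[0,0,0,0]

[5, 12, 15]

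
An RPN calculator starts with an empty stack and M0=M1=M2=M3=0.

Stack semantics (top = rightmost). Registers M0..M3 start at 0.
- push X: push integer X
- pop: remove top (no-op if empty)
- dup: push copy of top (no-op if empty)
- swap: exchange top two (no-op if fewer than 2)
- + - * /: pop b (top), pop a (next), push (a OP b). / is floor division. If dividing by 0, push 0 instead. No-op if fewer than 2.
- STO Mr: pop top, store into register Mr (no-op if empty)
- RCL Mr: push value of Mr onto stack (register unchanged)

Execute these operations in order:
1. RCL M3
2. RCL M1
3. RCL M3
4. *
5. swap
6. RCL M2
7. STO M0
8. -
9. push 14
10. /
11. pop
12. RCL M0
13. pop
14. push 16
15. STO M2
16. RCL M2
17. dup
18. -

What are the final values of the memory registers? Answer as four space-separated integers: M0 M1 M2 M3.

After op 1 (RCL M3): stack=[0] mem=[0,0,0,0]
After op 2 (RCL M1): stack=[0,0] mem=[0,0,0,0]
After op 3 (RCL M3): stack=[0,0,0] mem=[0,0,0,0]
After op 4 (*): stack=[0,0] mem=[0,0,0,0]
After op 5 (swap): stack=[0,0] mem=[0,0,0,0]
After op 6 (RCL M2): stack=[0,0,0] mem=[0,0,0,0]
After op 7 (STO M0): stack=[0,0] mem=[0,0,0,0]
After op 8 (-): stack=[0] mem=[0,0,0,0]
After op 9 (push 14): stack=[0,14] mem=[0,0,0,0]
After op 10 (/): stack=[0] mem=[0,0,0,0]
After op 11 (pop): stack=[empty] mem=[0,0,0,0]
After op 12 (RCL M0): stack=[0] mem=[0,0,0,0]
After op 13 (pop): stack=[empty] mem=[0,0,0,0]
After op 14 (push 16): stack=[16] mem=[0,0,0,0]
After op 15 (STO M2): stack=[empty] mem=[0,0,16,0]
After op 16 (RCL M2): stack=[16] mem=[0,0,16,0]
After op 17 (dup): stack=[16,16] mem=[0,0,16,0]
After op 18 (-): stack=[0] mem=[0,0,16,0]

Answer: 0 0 16 0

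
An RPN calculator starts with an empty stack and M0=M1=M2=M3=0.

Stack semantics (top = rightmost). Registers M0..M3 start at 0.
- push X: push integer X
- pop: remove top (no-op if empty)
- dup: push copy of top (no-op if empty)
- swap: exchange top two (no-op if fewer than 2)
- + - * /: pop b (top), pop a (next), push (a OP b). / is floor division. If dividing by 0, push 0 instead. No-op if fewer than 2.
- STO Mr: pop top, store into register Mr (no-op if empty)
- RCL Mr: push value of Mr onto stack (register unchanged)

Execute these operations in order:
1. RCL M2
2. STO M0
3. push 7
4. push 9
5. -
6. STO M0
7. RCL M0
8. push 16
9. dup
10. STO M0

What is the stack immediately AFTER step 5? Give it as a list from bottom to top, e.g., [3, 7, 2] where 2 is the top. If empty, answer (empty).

After op 1 (RCL M2): stack=[0] mem=[0,0,0,0]
After op 2 (STO M0): stack=[empty] mem=[0,0,0,0]
After op 3 (push 7): stack=[7] mem=[0,0,0,0]
After op 4 (push 9): stack=[7,9] mem=[0,0,0,0]
After op 5 (-): stack=[-2] mem=[0,0,0,0]

[-2]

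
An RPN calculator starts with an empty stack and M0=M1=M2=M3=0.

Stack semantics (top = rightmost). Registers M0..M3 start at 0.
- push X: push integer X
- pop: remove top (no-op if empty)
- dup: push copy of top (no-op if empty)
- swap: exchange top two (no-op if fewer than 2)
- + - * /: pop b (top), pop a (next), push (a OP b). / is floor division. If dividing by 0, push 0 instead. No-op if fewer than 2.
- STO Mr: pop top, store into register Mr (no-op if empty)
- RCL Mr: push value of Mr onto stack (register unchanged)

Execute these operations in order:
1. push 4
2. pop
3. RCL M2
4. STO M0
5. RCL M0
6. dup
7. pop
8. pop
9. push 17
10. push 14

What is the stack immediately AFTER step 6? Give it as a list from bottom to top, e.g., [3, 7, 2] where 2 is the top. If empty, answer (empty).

After op 1 (push 4): stack=[4] mem=[0,0,0,0]
After op 2 (pop): stack=[empty] mem=[0,0,0,0]
After op 3 (RCL M2): stack=[0] mem=[0,0,0,0]
After op 4 (STO M0): stack=[empty] mem=[0,0,0,0]
After op 5 (RCL M0): stack=[0] mem=[0,0,0,0]
After op 6 (dup): stack=[0,0] mem=[0,0,0,0]

[0, 0]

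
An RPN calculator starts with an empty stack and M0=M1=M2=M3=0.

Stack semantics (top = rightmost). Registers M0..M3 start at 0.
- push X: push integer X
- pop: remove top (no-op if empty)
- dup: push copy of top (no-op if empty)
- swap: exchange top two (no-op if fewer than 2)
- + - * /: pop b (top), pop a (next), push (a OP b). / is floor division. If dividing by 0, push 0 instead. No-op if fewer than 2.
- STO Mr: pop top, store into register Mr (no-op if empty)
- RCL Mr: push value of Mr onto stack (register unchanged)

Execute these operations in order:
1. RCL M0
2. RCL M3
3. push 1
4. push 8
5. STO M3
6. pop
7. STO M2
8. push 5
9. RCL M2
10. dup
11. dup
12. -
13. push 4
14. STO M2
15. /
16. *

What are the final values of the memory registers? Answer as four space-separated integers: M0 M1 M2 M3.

Answer: 0 0 4 8

Derivation:
After op 1 (RCL M0): stack=[0] mem=[0,0,0,0]
After op 2 (RCL M3): stack=[0,0] mem=[0,0,0,0]
After op 3 (push 1): stack=[0,0,1] mem=[0,0,0,0]
After op 4 (push 8): stack=[0,0,1,8] mem=[0,0,0,0]
After op 5 (STO M3): stack=[0,0,1] mem=[0,0,0,8]
After op 6 (pop): stack=[0,0] mem=[0,0,0,8]
After op 7 (STO M2): stack=[0] mem=[0,0,0,8]
After op 8 (push 5): stack=[0,5] mem=[0,0,0,8]
After op 9 (RCL M2): stack=[0,5,0] mem=[0,0,0,8]
After op 10 (dup): stack=[0,5,0,0] mem=[0,0,0,8]
After op 11 (dup): stack=[0,5,0,0,0] mem=[0,0,0,8]
After op 12 (-): stack=[0,5,0,0] mem=[0,0,0,8]
After op 13 (push 4): stack=[0,5,0,0,4] mem=[0,0,0,8]
After op 14 (STO M2): stack=[0,5,0,0] mem=[0,0,4,8]
After op 15 (/): stack=[0,5,0] mem=[0,0,4,8]
After op 16 (*): stack=[0,0] mem=[0,0,4,8]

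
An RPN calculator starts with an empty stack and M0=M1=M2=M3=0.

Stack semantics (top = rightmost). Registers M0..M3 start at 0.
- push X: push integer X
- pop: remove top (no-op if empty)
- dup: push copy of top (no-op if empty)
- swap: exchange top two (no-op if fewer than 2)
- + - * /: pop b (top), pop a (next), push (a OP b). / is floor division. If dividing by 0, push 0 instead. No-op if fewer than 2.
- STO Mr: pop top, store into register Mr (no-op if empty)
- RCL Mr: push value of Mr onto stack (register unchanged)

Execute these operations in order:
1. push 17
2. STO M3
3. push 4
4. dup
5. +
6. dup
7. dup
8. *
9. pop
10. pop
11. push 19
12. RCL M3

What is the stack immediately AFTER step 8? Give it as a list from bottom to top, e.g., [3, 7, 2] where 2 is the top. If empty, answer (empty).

After op 1 (push 17): stack=[17] mem=[0,0,0,0]
After op 2 (STO M3): stack=[empty] mem=[0,0,0,17]
After op 3 (push 4): stack=[4] mem=[0,0,0,17]
After op 4 (dup): stack=[4,4] mem=[0,0,0,17]
After op 5 (+): stack=[8] mem=[0,0,0,17]
After op 6 (dup): stack=[8,8] mem=[0,0,0,17]
After op 7 (dup): stack=[8,8,8] mem=[0,0,0,17]
After op 8 (*): stack=[8,64] mem=[0,0,0,17]

[8, 64]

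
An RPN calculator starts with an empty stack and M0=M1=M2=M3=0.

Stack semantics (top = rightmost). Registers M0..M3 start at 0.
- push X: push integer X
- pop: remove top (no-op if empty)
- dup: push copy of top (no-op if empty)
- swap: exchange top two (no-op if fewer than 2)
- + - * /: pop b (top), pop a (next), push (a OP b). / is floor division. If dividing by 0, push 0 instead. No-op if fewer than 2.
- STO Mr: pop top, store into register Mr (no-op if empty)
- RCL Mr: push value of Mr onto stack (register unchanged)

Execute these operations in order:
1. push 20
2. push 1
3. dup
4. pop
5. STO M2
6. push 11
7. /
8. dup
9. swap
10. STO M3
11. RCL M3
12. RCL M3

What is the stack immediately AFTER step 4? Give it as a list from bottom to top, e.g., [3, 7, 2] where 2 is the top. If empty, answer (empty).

After op 1 (push 20): stack=[20] mem=[0,0,0,0]
After op 2 (push 1): stack=[20,1] mem=[0,0,0,0]
After op 3 (dup): stack=[20,1,1] mem=[0,0,0,0]
After op 4 (pop): stack=[20,1] mem=[0,0,0,0]

[20, 1]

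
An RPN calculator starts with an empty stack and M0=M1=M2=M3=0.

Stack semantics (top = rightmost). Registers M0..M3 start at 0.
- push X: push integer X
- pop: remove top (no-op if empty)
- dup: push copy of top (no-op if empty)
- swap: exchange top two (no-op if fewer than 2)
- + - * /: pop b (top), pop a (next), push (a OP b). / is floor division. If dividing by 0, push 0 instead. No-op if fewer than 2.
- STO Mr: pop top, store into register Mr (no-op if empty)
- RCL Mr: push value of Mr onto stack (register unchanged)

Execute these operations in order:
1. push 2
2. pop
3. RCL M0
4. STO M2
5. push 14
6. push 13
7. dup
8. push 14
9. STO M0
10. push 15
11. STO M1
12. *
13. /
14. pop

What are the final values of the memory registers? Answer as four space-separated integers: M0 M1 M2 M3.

After op 1 (push 2): stack=[2] mem=[0,0,0,0]
After op 2 (pop): stack=[empty] mem=[0,0,0,0]
After op 3 (RCL M0): stack=[0] mem=[0,0,0,0]
After op 4 (STO M2): stack=[empty] mem=[0,0,0,0]
After op 5 (push 14): stack=[14] mem=[0,0,0,0]
After op 6 (push 13): stack=[14,13] mem=[0,0,0,0]
After op 7 (dup): stack=[14,13,13] mem=[0,0,0,0]
After op 8 (push 14): stack=[14,13,13,14] mem=[0,0,0,0]
After op 9 (STO M0): stack=[14,13,13] mem=[14,0,0,0]
After op 10 (push 15): stack=[14,13,13,15] mem=[14,0,0,0]
After op 11 (STO M1): stack=[14,13,13] mem=[14,15,0,0]
After op 12 (*): stack=[14,169] mem=[14,15,0,0]
After op 13 (/): stack=[0] mem=[14,15,0,0]
After op 14 (pop): stack=[empty] mem=[14,15,0,0]

Answer: 14 15 0 0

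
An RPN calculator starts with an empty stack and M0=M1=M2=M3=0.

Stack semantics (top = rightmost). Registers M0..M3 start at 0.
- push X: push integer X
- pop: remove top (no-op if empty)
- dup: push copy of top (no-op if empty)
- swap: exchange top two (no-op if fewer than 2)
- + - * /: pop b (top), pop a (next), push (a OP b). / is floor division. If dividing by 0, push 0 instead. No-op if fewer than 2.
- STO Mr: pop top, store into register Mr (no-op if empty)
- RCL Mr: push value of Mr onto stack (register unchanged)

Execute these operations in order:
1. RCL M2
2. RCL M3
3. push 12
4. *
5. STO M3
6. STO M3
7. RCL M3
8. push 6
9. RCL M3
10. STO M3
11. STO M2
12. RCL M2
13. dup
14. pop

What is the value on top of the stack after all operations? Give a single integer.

After op 1 (RCL M2): stack=[0] mem=[0,0,0,0]
After op 2 (RCL M3): stack=[0,0] mem=[0,0,0,0]
After op 3 (push 12): stack=[0,0,12] mem=[0,0,0,0]
After op 4 (*): stack=[0,0] mem=[0,0,0,0]
After op 5 (STO M3): stack=[0] mem=[0,0,0,0]
After op 6 (STO M3): stack=[empty] mem=[0,0,0,0]
After op 7 (RCL M3): stack=[0] mem=[0,0,0,0]
After op 8 (push 6): stack=[0,6] mem=[0,0,0,0]
After op 9 (RCL M3): stack=[0,6,0] mem=[0,0,0,0]
After op 10 (STO M3): stack=[0,6] mem=[0,0,0,0]
After op 11 (STO M2): stack=[0] mem=[0,0,6,0]
After op 12 (RCL M2): stack=[0,6] mem=[0,0,6,0]
After op 13 (dup): stack=[0,6,6] mem=[0,0,6,0]
After op 14 (pop): stack=[0,6] mem=[0,0,6,0]

Answer: 6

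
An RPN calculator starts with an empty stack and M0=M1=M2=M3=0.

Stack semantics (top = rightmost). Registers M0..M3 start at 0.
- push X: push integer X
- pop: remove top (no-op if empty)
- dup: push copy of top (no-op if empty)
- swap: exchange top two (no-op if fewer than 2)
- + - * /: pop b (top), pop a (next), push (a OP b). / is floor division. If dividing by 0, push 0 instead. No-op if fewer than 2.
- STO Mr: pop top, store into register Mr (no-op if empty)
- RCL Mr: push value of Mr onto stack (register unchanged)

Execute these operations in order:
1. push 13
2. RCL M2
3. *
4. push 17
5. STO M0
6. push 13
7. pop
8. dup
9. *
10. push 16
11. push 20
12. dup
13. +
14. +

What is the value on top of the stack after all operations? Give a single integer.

Answer: 56

Derivation:
After op 1 (push 13): stack=[13] mem=[0,0,0,0]
After op 2 (RCL M2): stack=[13,0] mem=[0,0,0,0]
After op 3 (*): stack=[0] mem=[0,0,0,0]
After op 4 (push 17): stack=[0,17] mem=[0,0,0,0]
After op 5 (STO M0): stack=[0] mem=[17,0,0,0]
After op 6 (push 13): stack=[0,13] mem=[17,0,0,0]
After op 7 (pop): stack=[0] mem=[17,0,0,0]
After op 8 (dup): stack=[0,0] mem=[17,0,0,0]
After op 9 (*): stack=[0] mem=[17,0,0,0]
After op 10 (push 16): stack=[0,16] mem=[17,0,0,0]
After op 11 (push 20): stack=[0,16,20] mem=[17,0,0,0]
After op 12 (dup): stack=[0,16,20,20] mem=[17,0,0,0]
After op 13 (+): stack=[0,16,40] mem=[17,0,0,0]
After op 14 (+): stack=[0,56] mem=[17,0,0,0]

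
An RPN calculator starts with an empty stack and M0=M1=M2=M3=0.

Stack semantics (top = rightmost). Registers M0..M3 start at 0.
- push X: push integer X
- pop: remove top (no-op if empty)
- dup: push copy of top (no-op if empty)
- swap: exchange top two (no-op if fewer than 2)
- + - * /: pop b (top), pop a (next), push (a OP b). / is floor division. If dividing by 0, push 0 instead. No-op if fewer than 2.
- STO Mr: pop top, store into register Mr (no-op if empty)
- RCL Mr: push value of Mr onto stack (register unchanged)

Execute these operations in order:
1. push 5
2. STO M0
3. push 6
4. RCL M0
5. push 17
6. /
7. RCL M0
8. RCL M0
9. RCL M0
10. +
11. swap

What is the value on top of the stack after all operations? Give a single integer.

After op 1 (push 5): stack=[5] mem=[0,0,0,0]
After op 2 (STO M0): stack=[empty] mem=[5,0,0,0]
After op 3 (push 6): stack=[6] mem=[5,0,0,0]
After op 4 (RCL M0): stack=[6,5] mem=[5,0,0,0]
After op 5 (push 17): stack=[6,5,17] mem=[5,0,0,0]
After op 6 (/): stack=[6,0] mem=[5,0,0,0]
After op 7 (RCL M0): stack=[6,0,5] mem=[5,0,0,0]
After op 8 (RCL M0): stack=[6,0,5,5] mem=[5,0,0,0]
After op 9 (RCL M0): stack=[6,0,5,5,5] mem=[5,0,0,0]
After op 10 (+): stack=[6,0,5,10] mem=[5,0,0,0]
After op 11 (swap): stack=[6,0,10,5] mem=[5,0,0,0]

Answer: 5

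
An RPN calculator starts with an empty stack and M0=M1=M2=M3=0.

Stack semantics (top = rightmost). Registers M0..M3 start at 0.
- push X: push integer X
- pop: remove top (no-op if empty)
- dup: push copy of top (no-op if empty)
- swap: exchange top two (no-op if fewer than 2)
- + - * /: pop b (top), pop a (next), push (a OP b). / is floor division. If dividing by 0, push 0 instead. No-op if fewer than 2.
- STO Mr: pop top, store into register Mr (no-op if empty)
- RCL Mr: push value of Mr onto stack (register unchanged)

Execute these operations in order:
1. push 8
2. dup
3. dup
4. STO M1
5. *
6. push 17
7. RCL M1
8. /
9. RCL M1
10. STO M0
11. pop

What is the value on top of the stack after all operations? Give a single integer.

After op 1 (push 8): stack=[8] mem=[0,0,0,0]
After op 2 (dup): stack=[8,8] mem=[0,0,0,0]
After op 3 (dup): stack=[8,8,8] mem=[0,0,0,0]
After op 4 (STO M1): stack=[8,8] mem=[0,8,0,0]
After op 5 (*): stack=[64] mem=[0,8,0,0]
After op 6 (push 17): stack=[64,17] mem=[0,8,0,0]
After op 7 (RCL M1): stack=[64,17,8] mem=[0,8,0,0]
After op 8 (/): stack=[64,2] mem=[0,8,0,0]
After op 9 (RCL M1): stack=[64,2,8] mem=[0,8,0,0]
After op 10 (STO M0): stack=[64,2] mem=[8,8,0,0]
After op 11 (pop): stack=[64] mem=[8,8,0,0]

Answer: 64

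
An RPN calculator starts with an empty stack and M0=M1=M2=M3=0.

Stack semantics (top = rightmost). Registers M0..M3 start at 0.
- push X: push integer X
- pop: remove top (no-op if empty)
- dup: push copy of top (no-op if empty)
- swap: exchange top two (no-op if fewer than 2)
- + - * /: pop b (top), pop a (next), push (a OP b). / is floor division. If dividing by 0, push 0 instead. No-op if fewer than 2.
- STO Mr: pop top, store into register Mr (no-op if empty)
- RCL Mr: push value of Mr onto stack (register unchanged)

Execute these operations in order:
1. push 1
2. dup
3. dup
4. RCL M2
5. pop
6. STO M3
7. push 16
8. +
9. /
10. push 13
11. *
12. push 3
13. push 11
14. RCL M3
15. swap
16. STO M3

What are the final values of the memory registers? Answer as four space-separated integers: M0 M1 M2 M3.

Answer: 0 0 0 11

Derivation:
After op 1 (push 1): stack=[1] mem=[0,0,0,0]
After op 2 (dup): stack=[1,1] mem=[0,0,0,0]
After op 3 (dup): stack=[1,1,1] mem=[0,0,0,0]
After op 4 (RCL M2): stack=[1,1,1,0] mem=[0,0,0,0]
After op 5 (pop): stack=[1,1,1] mem=[0,0,0,0]
After op 6 (STO M3): stack=[1,1] mem=[0,0,0,1]
After op 7 (push 16): stack=[1,1,16] mem=[0,0,0,1]
After op 8 (+): stack=[1,17] mem=[0,0,0,1]
After op 9 (/): stack=[0] mem=[0,0,0,1]
After op 10 (push 13): stack=[0,13] mem=[0,0,0,1]
After op 11 (*): stack=[0] mem=[0,0,0,1]
After op 12 (push 3): stack=[0,3] mem=[0,0,0,1]
After op 13 (push 11): stack=[0,3,11] mem=[0,0,0,1]
After op 14 (RCL M3): stack=[0,3,11,1] mem=[0,0,0,1]
After op 15 (swap): stack=[0,3,1,11] mem=[0,0,0,1]
After op 16 (STO M3): stack=[0,3,1] mem=[0,0,0,11]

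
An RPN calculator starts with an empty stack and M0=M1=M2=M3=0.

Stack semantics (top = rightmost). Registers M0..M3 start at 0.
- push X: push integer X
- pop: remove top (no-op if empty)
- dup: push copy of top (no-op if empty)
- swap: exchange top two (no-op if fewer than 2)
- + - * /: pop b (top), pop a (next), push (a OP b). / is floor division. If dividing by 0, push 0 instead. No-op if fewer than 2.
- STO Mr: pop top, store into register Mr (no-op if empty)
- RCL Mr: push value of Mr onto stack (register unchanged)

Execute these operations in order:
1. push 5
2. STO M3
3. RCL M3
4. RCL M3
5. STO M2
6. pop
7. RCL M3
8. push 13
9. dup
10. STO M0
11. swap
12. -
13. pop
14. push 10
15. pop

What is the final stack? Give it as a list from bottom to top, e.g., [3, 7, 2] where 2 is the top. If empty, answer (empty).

Answer: (empty)

Derivation:
After op 1 (push 5): stack=[5] mem=[0,0,0,0]
After op 2 (STO M3): stack=[empty] mem=[0,0,0,5]
After op 3 (RCL M3): stack=[5] mem=[0,0,0,5]
After op 4 (RCL M3): stack=[5,5] mem=[0,0,0,5]
After op 5 (STO M2): stack=[5] mem=[0,0,5,5]
After op 6 (pop): stack=[empty] mem=[0,0,5,5]
After op 7 (RCL M3): stack=[5] mem=[0,0,5,5]
After op 8 (push 13): stack=[5,13] mem=[0,0,5,5]
After op 9 (dup): stack=[5,13,13] mem=[0,0,5,5]
After op 10 (STO M0): stack=[5,13] mem=[13,0,5,5]
After op 11 (swap): stack=[13,5] mem=[13,0,5,5]
After op 12 (-): stack=[8] mem=[13,0,5,5]
After op 13 (pop): stack=[empty] mem=[13,0,5,5]
After op 14 (push 10): stack=[10] mem=[13,0,5,5]
After op 15 (pop): stack=[empty] mem=[13,0,5,5]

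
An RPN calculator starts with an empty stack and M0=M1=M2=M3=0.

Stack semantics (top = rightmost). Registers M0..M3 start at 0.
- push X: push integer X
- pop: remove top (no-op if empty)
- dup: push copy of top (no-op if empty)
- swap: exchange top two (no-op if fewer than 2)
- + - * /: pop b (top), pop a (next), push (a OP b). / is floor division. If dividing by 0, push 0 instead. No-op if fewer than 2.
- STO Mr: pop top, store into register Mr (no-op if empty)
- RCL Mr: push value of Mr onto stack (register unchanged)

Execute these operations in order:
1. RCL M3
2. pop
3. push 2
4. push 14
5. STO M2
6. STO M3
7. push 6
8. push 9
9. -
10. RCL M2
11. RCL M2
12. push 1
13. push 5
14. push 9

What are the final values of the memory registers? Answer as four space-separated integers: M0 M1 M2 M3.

Answer: 0 0 14 2

Derivation:
After op 1 (RCL M3): stack=[0] mem=[0,0,0,0]
After op 2 (pop): stack=[empty] mem=[0,0,0,0]
After op 3 (push 2): stack=[2] mem=[0,0,0,0]
After op 4 (push 14): stack=[2,14] mem=[0,0,0,0]
After op 5 (STO M2): stack=[2] mem=[0,0,14,0]
After op 6 (STO M3): stack=[empty] mem=[0,0,14,2]
After op 7 (push 6): stack=[6] mem=[0,0,14,2]
After op 8 (push 9): stack=[6,9] mem=[0,0,14,2]
After op 9 (-): stack=[-3] mem=[0,0,14,2]
After op 10 (RCL M2): stack=[-3,14] mem=[0,0,14,2]
After op 11 (RCL M2): stack=[-3,14,14] mem=[0,0,14,2]
After op 12 (push 1): stack=[-3,14,14,1] mem=[0,0,14,2]
After op 13 (push 5): stack=[-3,14,14,1,5] mem=[0,0,14,2]
After op 14 (push 9): stack=[-3,14,14,1,5,9] mem=[0,0,14,2]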